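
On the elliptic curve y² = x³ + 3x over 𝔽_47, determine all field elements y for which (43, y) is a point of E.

x³ + 3x + 0 = 79636 ≡ 18 (mod 47).
Square roots of 18 mod 47: 21 and 26 (since 21² = 441 ≡ 18).

21, 26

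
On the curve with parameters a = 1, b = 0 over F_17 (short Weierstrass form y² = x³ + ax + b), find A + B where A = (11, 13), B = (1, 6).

(11, 13) + (1, 6). λ = (6 - 13)/(1 - 11) ≡ 10/7 mod 17. 7⁻¹ ≡ 5 (mod 17), so λ ≡ 16.
  x = λ² - 11 - 1 = 256 - 12 ≡ 6; y = λ·(11 - 6) - 13 ≡ 16. → (6, 16)

(6, 16)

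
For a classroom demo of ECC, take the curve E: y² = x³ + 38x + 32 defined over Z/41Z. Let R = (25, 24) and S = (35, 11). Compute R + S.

(25, 24) + (35, 11). λ = (11 - 24)/(35 - 25) ≡ 28/10 mod 41. 10⁻¹ ≡ 37 (mod 41), so λ ≡ 11.
  x = λ² - 25 - 35 = 121 - 60 ≡ 20; y = λ·(25 - 20) - 24 ≡ 31. → (20, 31)

(20, 31)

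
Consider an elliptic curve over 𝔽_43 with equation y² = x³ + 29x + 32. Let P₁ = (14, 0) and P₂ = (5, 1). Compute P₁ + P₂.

(14, 0) + (5, 1). λ = (1 - 0)/(5 - 14) ≡ 1/34 mod 43. 34⁻¹ ≡ 19 (mod 43), so λ ≡ 19.
  x = λ² - 14 - 5 = 361 - 19 ≡ 41; y = λ·(14 - 41) - 0 ≡ 3. → (41, 3)

(41, 3)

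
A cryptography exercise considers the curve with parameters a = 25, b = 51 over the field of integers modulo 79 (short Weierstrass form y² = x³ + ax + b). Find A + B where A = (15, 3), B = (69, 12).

(15, 3) + (69, 12). λ = (12 - 3)/(69 - 15) ≡ 9/54 mod 79. 54⁻¹ ≡ 60 (mod 79) since 54·60 = 3240 ≡ 1, so λ ≡ 66.
  x = λ² - 15 - 69 = 4356 - 84 ≡ 6; y = λ·(15 - 6) - 3 ≡ 38. → (6, 38)

(6, 38)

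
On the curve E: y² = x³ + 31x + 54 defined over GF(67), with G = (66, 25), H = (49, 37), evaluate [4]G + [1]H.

(1, 32)

First 4G:
Double-and-add on 4 = (100)₂. Start with G = (66, 25) for the leading 1-bit.
double: tangent at (66, 25): λ = (3·66² + 31)/(2·25) ≡ 34/50. 50⁻¹ ≡ 63 (mod 67), so λ ≡ 34·63 ≡ 65.
  x = λ² - 66 - 66 = 4225 - 132 ≡ 6; y = λ·(66 - 6) - 25 ≡ 56. → (6, 56)
double: tangent at (6, 56): λ = (3·6² + 31)/(2·56) ≡ 5/45. 45⁻¹ ≡ 3 (mod 67) since 45·3 = 135 ≡ 1, so λ ≡ 5·3 ≡ 15.
  x = λ² - 6 - 6 = 225 - 12 ≡ 12; y = λ·(6 - 12) - 56 ≡ 55. → (12, 55)
4G = (12, 55).
Finally 4G + H:
(12, 55) + (49, 37). λ = (37 - 55)/(49 - 12) ≡ 49/37 mod 67. 37⁻¹ ≡ 29 (mod 67) since 37·29 = 1073 ≡ 1, so λ ≡ 14.
  x = λ² - 12 - 49 = 196 - 61 ≡ 1; y = λ·(12 - 1) - 55 ≡ 32. → (1, 32)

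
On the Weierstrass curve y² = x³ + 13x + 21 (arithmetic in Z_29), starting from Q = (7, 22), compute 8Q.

(27, 4)

Double-and-add on 8 = (1000)₂. Start with Q = (7, 22) for the leading 1-bit.
double: tangent at (7, 22): λ = (3·7² + 13)/(2·22) ≡ 15/15. 15⁻¹ ≡ 2 (mod 29), so λ ≡ 15·2 ≡ 1.
  x = λ² - 7 - 7 = 1 - 14 ≡ 16; y = λ·(7 - 16) - 22 ≡ 27. → (16, 27)
double: tangent at (16, 27): λ = (3·16² + 13)/(2·27) ≡ 27/25. 25⁻¹ ≡ 7 (mod 29) since 25·7 = 175 ≡ 1, so λ ≡ 27·7 ≡ 15.
  x = λ² - 16 - 16 = 225 - 32 ≡ 19; y = λ·(16 - 19) - 27 ≡ 15. → (19, 15)
double: tangent at (19, 15): λ = (3·19² + 13)/(2·15) ≡ 23/1. 1⁻¹ ≡ 1 (mod 29) since 1·1 = 1 ≡ 1, so λ ≡ 23·1 ≡ 23.
  x = λ² - 19 - 19 = 529 - 38 ≡ 27; y = λ·(19 - 27) - 15 ≡ 4. → (27, 4)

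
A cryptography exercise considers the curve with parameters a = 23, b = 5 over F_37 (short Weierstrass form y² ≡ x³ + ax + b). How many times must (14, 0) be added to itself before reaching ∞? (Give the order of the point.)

2

2P: (14, 0) + (14, 0): same x and y₁ ≡ -y₂, so the sum is ∞.
2P = ∞, so the order is 2.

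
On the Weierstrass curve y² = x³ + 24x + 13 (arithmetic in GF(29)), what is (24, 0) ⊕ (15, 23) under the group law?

(13, 17)

(24, 0) + (15, 23). λ = (23 - 0)/(15 - 24) ≡ 23/20 mod 29. 20⁻¹ ≡ 16 (mod 29) since 20·16 = 320 ≡ 1, so λ ≡ 20.
  x = λ² - 24 - 15 = 400 - 39 ≡ 13; y = λ·(24 - 13) - 0 ≡ 17. → (13, 17)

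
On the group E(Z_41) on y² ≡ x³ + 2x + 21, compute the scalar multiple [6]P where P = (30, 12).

O

Repeated addition: build up to 6P.
2P: tangent at (30, 12): λ = (3·30² + 2)/(2·12) ≡ 37/24. 24⁻¹ ≡ 12 (mod 41) since 24·12 = 288 ≡ 1, so λ ≡ 37·12 ≡ 34.
  x = λ² - 30 - 30 = 1156 - 60 ≡ 30; y = λ·(30 - 30) - 12 ≡ 29. → (30, 29)
3P: (30, 29) + (30, 12): same x and y₁ ≡ -y₂, so the sum is O.
4P: O + (30, 12) = (30, 12) (identity).
5P: tangent at (30, 12): λ = (3·30² + 2)/(2·12) ≡ 37/24. 24⁻¹ ≡ 12 (mod 41) since 24·12 = 288 ≡ 1, so λ ≡ 37·12 ≡ 34.
  x = λ² - 30 - 30 = 1156 - 60 ≡ 30; y = λ·(30 - 30) - 12 ≡ 29. → (30, 29)
6P: (30, 29) + (30, 12): same x and y₁ ≡ -y₂, so the sum is O.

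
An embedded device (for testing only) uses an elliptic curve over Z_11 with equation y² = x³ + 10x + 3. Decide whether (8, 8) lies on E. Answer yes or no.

no

y² = 8² ≡ 9; x³ + 10x + 3 = 595 ≡ 1 (mod 11). 9 ≠ 1.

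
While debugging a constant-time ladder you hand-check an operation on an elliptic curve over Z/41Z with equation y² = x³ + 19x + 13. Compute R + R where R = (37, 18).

tangent at (37, 18): λ = (3·37² + 19)/(2·18) ≡ 26/36. 36⁻¹ ≡ 8 (mod 41) since 36·8 = 288 ≡ 1, so λ ≡ 26·8 ≡ 3.
  x = λ² - 37 - 37 = 9 - 74 ≡ 17; y = λ·(37 - 17) - 18 ≡ 1. → (17, 1)

(17, 1)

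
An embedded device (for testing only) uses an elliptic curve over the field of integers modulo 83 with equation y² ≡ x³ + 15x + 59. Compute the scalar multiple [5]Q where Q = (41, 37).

(48, 63)

Repeated addition: build up to 5Q.
2Q: tangent at (41, 37): λ = (3·41² + 15)/(2·37) ≡ 78/74. 74⁻¹ ≡ 46 (mod 83) since 74·46 = 3404 ≡ 1, so λ ≡ 78·46 ≡ 19.
  x = λ² - 41 - 41 = 361 - 82 ≡ 30; y = λ·(41 - 30) - 37 ≡ 6. → (30, 6)
3Q: (30, 6) + (41, 37). λ = (37 - 6)/(41 - 30) ≡ 31/11 mod 83. 11⁻¹ ≡ 68 (mod 83) since 11·68 = 748 ≡ 1, so λ ≡ 33.
  x = λ² - 30 - 41 = 1089 - 71 ≡ 22; y = λ·(30 - 22) - 6 ≡ 9. → (22, 9)
4Q: (22, 9) + (41, 37). λ = (37 - 9)/(41 - 22) ≡ 28/19 mod 83. 19⁻¹ ≡ 35 (mod 83) since 19·35 = 665 ≡ 1, so λ ≡ 67.
  x = λ² - 22 - 41 = 4489 - 63 ≡ 27; y = λ·(22 - 27) - 9 ≡ 71. → (27, 71)
5Q: (27, 71) + (41, 37). λ = (37 - 71)/(41 - 27) ≡ 49/14 mod 83. 14⁻¹ ≡ 6 (mod 83), so λ ≡ 45.
  x = λ² - 27 - 41 = 2025 - 68 ≡ 48; y = λ·(27 - 48) - 71 ≡ 63. → (48, 63)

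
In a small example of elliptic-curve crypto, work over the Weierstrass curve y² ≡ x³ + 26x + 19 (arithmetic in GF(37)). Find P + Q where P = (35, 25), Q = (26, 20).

(35, 25) + (26, 20). λ = (20 - 25)/(26 - 35) ≡ 32/28 mod 37. 28⁻¹ ≡ 4 (mod 37) since 28·4 = 112 ≡ 1, so λ ≡ 17.
  x = λ² - 35 - 26 = 289 - 61 ≡ 6; y = λ·(35 - 6) - 25 ≡ 24. → (6, 24)

(6, 24)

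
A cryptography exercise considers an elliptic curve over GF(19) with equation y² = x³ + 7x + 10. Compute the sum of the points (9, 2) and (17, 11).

(9, 2) + (17, 11). λ = (11 - 2)/(17 - 9) ≡ 9/8 mod 19. 8⁻¹ ≡ 12 (mod 19) since 8·12 = 96 ≡ 1, so λ ≡ 13.
  x = λ² - 9 - 17 = 169 - 26 ≡ 10; y = λ·(9 - 10) - 2 ≡ 4. → (10, 4)

(10, 4)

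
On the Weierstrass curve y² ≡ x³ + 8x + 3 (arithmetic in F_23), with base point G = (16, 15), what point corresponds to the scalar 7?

Double-and-add on 7 = (111)₂. Start with G = (16, 15) for the leading 1-bit.
double: tangent at (16, 15): λ = (3·16² + 8)/(2·15) ≡ 17/7. 7⁻¹ ≡ 10 (mod 23) since 7·10 = 70 ≡ 1, so λ ≡ 17·10 ≡ 9.
  x = λ² - 16 - 16 = 81 - 32 ≡ 3; y = λ·(16 - 3) - 15 ≡ 10. → (3, 10)
add G: (3, 10) + (16, 15). λ = (15 - 10)/(16 - 3) ≡ 5/13 mod 23. 13⁻¹ ≡ 16 (mod 23), so λ ≡ 11.
  x = λ² - 3 - 16 = 121 - 19 ≡ 10; y = λ·(3 - 10) - 10 ≡ 5. → (10, 5)
double: tangent at (10, 5): λ = (3·10² + 8)/(2·5) ≡ 9/10. 10⁻¹ ≡ 7 (mod 23), so λ ≡ 9·7 ≡ 17.
  x = λ² - 10 - 10 = 289 - 20 ≡ 16; y = λ·(10 - 16) - 5 ≡ 8. → (16, 8)
add G: (16, 8) + (16, 15): same x and y₁ ≡ -y₂, so the sum is O.

O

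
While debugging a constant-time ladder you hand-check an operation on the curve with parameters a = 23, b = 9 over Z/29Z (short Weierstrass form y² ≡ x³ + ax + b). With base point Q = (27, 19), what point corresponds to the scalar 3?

Repeated addition: build up to 3Q.
2Q: tangent at (27, 19): λ = (3·27² + 23)/(2·19) ≡ 6/9. 9⁻¹ ≡ 13 (mod 29), so λ ≡ 6·13 ≡ 20.
  x = λ² - 27 - 27 = 400 - 54 ≡ 27; y = λ·(27 - 27) - 19 ≡ 10. → (27, 10)
3Q: (27, 10) + (27, 19): same x and y₁ ≡ -y₂, so the sum is ∞.

O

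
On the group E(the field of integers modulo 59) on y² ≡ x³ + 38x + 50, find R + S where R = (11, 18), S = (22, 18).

(11, 18) + (22, 18). λ = (18 - 18)/(22 - 11) ≡ 0/11 mod 59. 11⁻¹ ≡ 43 (mod 59), so λ ≡ 0.
  x = λ² - 11 - 22 = 0 - 33 ≡ 26; y = λ·(11 - 26) - 18 ≡ 41. → (26, 41)

(26, 41)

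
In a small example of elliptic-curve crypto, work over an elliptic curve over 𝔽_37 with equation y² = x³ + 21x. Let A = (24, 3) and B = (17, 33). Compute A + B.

(24, 3) + (17, 33). λ = (33 - 3)/(17 - 24) ≡ 30/30 mod 37. 30⁻¹ ≡ 21 (mod 37) since 30·21 = 630 ≡ 1, so λ ≡ 1.
  x = λ² - 24 - 17 = 1 - 41 ≡ 34; y = λ·(24 - 34) - 3 ≡ 24. → (34, 24)

(34, 24)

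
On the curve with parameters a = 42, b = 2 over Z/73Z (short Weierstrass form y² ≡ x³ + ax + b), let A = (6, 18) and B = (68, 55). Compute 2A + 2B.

(40, 36)

First 2A:
Repeated addition: build up to 2A.
2A: tangent at (6, 18): λ = (3·6² + 42)/(2·18) ≡ 4/36. 36⁻¹ ≡ 71 (mod 73) since 36·71 = 2556 ≡ 1, so λ ≡ 4·71 ≡ 65.
  x = λ² - 6 - 6 = 4225 - 12 ≡ 52; y = λ·(6 - 52) - 18 ≡ 58. → (52, 58)
2A = (52, 58).
Next 2B:
Repeated addition: build up to 2B.
2B: tangent at (68, 55): λ = (3·68² + 42)/(2·55) ≡ 44/37. 37⁻¹ ≡ 2 (mod 73) since 37·2 = 74 ≡ 1, so λ ≡ 44·2 ≡ 15.
  x = λ² - 68 - 68 = 225 - 136 ≡ 16; y = λ·(68 - 16) - 55 ≡ 68. → (16, 68)
2B = (16, 68).
Finally 2A + 2B:
(52, 58) + (16, 68). λ = (68 - 58)/(16 - 52) ≡ 10/37 mod 73. 37⁻¹ ≡ 2 (mod 73), so λ ≡ 20.
  x = λ² - 52 - 16 = 400 - 68 ≡ 40; y = λ·(52 - 40) - 58 ≡ 36. → (40, 36)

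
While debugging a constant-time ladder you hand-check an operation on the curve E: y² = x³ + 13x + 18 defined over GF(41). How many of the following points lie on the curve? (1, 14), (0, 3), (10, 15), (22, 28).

2

(1, 14): 14² ≡ 32, rhs ≡ 32 → on.
(0, 3): 3² ≡ 9, rhs ≡ 18 → off.
(10, 15): 15² ≡ 20, rhs ≡ 0 → off.
(22, 28): 28² ≡ 5, rhs ≡ 5 → on.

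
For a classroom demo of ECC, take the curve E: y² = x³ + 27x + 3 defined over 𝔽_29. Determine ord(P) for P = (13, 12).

2P: tangent at (13, 12): λ = (3·13² + 27)/(2·12) ≡ 12/24. 24⁻¹ ≡ 23 (mod 29) since 24·23 = 552 ≡ 1, so λ ≡ 12·23 ≡ 15.
  x = λ² - 13 - 13 = 225 - 26 ≡ 25; y = λ·(13 - 25) - 12 ≡ 11. → (25, 11)
3P: (25, 11) + (13, 12). λ = (12 - 11)/(13 - 25) ≡ 1/17 mod 29. 17⁻¹ ≡ 12 (mod 29), so λ ≡ 12.
  x = λ² - 25 - 13 = 144 - 38 ≡ 19; y = λ·(25 - 19) - 11 ≡ 3. → (19, 3)
4P: (19, 3) + (13, 12). λ = (12 - 3)/(13 - 19) ≡ 9/23 mod 29. 23⁻¹ ≡ 24 (mod 29), so λ ≡ 13.
  x = λ² - 19 - 13 = 169 - 32 ≡ 21; y = λ·(19 - 21) - 3 ≡ 0. → (21, 0)
5P: (21, 0) + (13, 12). λ = (12 - 0)/(13 - 21) ≡ 12/21 mod 29. 21⁻¹ ≡ 18 (mod 29), so λ ≡ 13.
  x = λ² - 21 - 13 = 169 - 34 ≡ 19; y = λ·(21 - 19) - 0 ≡ 26. → (19, 26)
6P: (19, 26) + (13, 12). λ = (12 - 26)/(13 - 19) ≡ 15/23 mod 29. 23⁻¹ ≡ 24 (mod 29), so λ ≡ 12.
  x = λ² - 19 - 13 = 144 - 32 ≡ 25; y = λ·(19 - 25) - 26 ≡ 18. → (25, 18)
7P: (25, 18) + (13, 12). λ = (12 - 18)/(13 - 25) ≡ 23/17 mod 29. 17⁻¹ ≡ 12 (mod 29) since 17·12 = 204 ≡ 1, so λ ≡ 15.
  x = λ² - 25 - 13 = 225 - 38 ≡ 13; y = λ·(25 - 13) - 18 ≡ 17. → (13, 17)
8P: (13, 17) + (13, 12): same x and y₁ ≡ -y₂, so the sum is ∞.
8P = ∞, so the order is 8.

8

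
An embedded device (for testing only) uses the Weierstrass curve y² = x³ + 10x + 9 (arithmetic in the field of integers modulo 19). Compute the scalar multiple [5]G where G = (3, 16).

Double-and-add on 5 = (101)₂. Start with G = (3, 16) for the leading 1-bit.
double: tangent at (3, 16): λ = (3·3² + 10)/(2·16) ≡ 18/13. 13⁻¹ ≡ 3 (mod 19), so λ ≡ 18·3 ≡ 16.
  x = λ² - 3 - 3 = 256 - 6 ≡ 3; y = λ·(3 - 3) - 16 ≡ 3. → (3, 3)
double: tangent at (3, 3): λ = (3·3² + 10)/(2·3) ≡ 18/6. 6⁻¹ ≡ 16 (mod 19), so λ ≡ 18·16 ≡ 3.
  x = λ² - 3 - 3 = 9 - 6 ≡ 3; y = λ·(3 - 3) - 3 ≡ 16. → (3, 16)
add G: tangent at (3, 16): λ = (3·3² + 10)/(2·16) ≡ 18/13. 13⁻¹ ≡ 3 (mod 19) since 13·3 = 39 ≡ 1, so λ ≡ 18·3 ≡ 16.
  x = λ² - 3 - 3 = 256 - 6 ≡ 3; y = λ·(3 - 3) - 16 ≡ 3. → (3, 3)

(3, 3)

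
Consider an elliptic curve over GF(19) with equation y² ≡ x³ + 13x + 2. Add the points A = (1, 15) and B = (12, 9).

(1, 15) + (12, 9). λ = (9 - 15)/(12 - 1) ≡ 13/11 mod 19. 11⁻¹ ≡ 7 (mod 19), so λ ≡ 15.
  x = λ² - 1 - 12 = 225 - 13 ≡ 3; y = λ·(1 - 3) - 15 ≡ 12. → (3, 12)

(3, 12)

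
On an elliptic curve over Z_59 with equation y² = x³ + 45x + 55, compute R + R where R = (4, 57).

tangent at (4, 57): λ = (3·4² + 45)/(2·57) ≡ 34/55. 55⁻¹ ≡ 44 (mod 59), so λ ≡ 34·44 ≡ 21.
  x = λ² - 4 - 4 = 441 - 8 ≡ 20; y = λ·(4 - 20) - 57 ≡ 20. → (20, 20)

(20, 20)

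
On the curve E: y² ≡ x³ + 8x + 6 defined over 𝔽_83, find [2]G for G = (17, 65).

tangent at (17, 65): λ = (3·17² + 8)/(2·65) ≡ 45/47. 47⁻¹ ≡ 53 (mod 83), so λ ≡ 45·53 ≡ 61.
  x = λ² - 17 - 17 = 3721 - 34 ≡ 35; y = λ·(17 - 35) - 65 ≡ 82. → (35, 82)

(35, 82)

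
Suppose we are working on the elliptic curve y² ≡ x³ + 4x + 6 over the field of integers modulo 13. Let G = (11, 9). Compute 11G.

Double-and-add on 11 = (1011)₂. Start with G = (11, 9) for the leading 1-bit.
double: tangent at (11, 9): λ = (3·11² + 4)/(2·9) ≡ 3/5. 5⁻¹ ≡ 8 (mod 13), so λ ≡ 3·8 ≡ 11.
  x = λ² - 11 - 11 = 121 - 22 ≡ 8; y = λ·(11 - 8) - 9 ≡ 11. → (8, 11)
double: tangent at (8, 11): λ = (3·8² + 4)/(2·11) ≡ 1/9. 9⁻¹ ≡ 3 (mod 13), so λ ≡ 1·3 ≡ 3.
  x = λ² - 8 - 8 = 9 - 16 ≡ 6; y = λ·(8 - 6) - 11 ≡ 8. → (6, 8)
add G: (6, 8) + (11, 9). λ = (9 - 8)/(11 - 6) ≡ 1/5 mod 13. 5⁻¹ ≡ 8 (mod 13), so λ ≡ 8.
  x = λ² - 6 - 11 = 64 - 17 ≡ 8; y = λ·(6 - 8) - 8 ≡ 2. → (8, 2)
double: tangent at (8, 2): λ = (3·8² + 4)/(2·2) ≡ 1/4. 4⁻¹ ≡ 10 (mod 13), so λ ≡ 1·10 ≡ 10.
  x = λ² - 8 - 8 = 100 - 16 ≡ 6; y = λ·(8 - 6) - 2 ≡ 5. → (6, 5)
add G: (6, 5) + (11, 9). λ = (9 - 5)/(11 - 6) ≡ 4/5 mod 13. 5⁻¹ ≡ 8 (mod 13) since 5·8 = 40 ≡ 1, so λ ≡ 6.
  x = λ² - 6 - 11 = 36 - 17 ≡ 6; y = λ·(6 - 6) - 5 ≡ 8. → (6, 8)

(6, 8)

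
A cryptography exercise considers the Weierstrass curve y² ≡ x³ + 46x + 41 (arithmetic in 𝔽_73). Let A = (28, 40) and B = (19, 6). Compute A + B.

(28, 40) + (19, 6). λ = (6 - 40)/(19 - 28) ≡ 39/64 mod 73. 64⁻¹ ≡ 8 (mod 73), so λ ≡ 20.
  x = λ² - 28 - 19 = 400 - 47 ≡ 61; y = λ·(28 - 61) - 40 ≡ 30. → (61, 30)

(61, 30)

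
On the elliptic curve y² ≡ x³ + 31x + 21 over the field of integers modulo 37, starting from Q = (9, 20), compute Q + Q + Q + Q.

(16, 5)

Double-and-add on 4 = (100)₂. Start with Q = (9, 20) for the leading 1-bit.
double: tangent at (9, 20): λ = (3·9² + 31)/(2·20) ≡ 15/3. 3⁻¹ ≡ 25 (mod 37) since 3·25 = 75 ≡ 1, so λ ≡ 15·25 ≡ 5.
  x = λ² - 9 - 9 = 25 - 18 ≡ 7; y = λ·(9 - 7) - 20 ≡ 27. → (7, 27)
double: tangent at (7, 27): λ = (3·7² + 31)/(2·27) ≡ 30/17. 17⁻¹ ≡ 24 (mod 37), so λ ≡ 30·24 ≡ 17.
  x = λ² - 7 - 7 = 289 - 14 ≡ 16; y = λ·(7 - 16) - 27 ≡ 5. → (16, 5)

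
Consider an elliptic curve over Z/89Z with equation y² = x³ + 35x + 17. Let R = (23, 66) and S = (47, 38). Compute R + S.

(8, 50)

(23, 66) + (47, 38). λ = (38 - 66)/(47 - 23) ≡ 61/24 mod 89. 24⁻¹ ≡ 26 (mod 89), so λ ≡ 73.
  x = λ² - 23 - 47 = 5329 - 70 ≡ 8; y = λ·(23 - 8) - 66 ≡ 50. → (8, 50)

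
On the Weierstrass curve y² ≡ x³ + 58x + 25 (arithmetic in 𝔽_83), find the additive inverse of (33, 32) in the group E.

-(33, 32) = (33, -32 mod 83) = (33, 51).

(33, 51)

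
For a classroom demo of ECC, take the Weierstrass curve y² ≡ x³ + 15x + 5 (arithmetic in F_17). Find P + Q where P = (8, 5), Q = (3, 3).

(15, 16)

(8, 5) + (3, 3). λ = (3 - 5)/(3 - 8) ≡ 15/12 mod 17. 12⁻¹ ≡ 10 (mod 17) since 12·10 = 120 ≡ 1, so λ ≡ 14.
  x = λ² - 8 - 3 = 196 - 11 ≡ 15; y = λ·(8 - 15) - 5 ≡ 16. → (15, 16)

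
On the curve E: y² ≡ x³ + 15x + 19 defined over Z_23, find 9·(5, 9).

Write P = (5, 9).
Repeated addition: build up to 9P.
2P: tangent at (5, 9): λ = (3·5² + 15)/(2·9) ≡ 21/18. 18⁻¹ ≡ 9 (mod 23) since 18·9 = 162 ≡ 1, so λ ≡ 21·9 ≡ 5.
  x = λ² - 5 - 5 = 25 - 10 ≡ 15; y = λ·(5 - 15) - 9 ≡ 10. → (15, 10)
3P: (15, 10) + (5, 9). λ = (9 - 10)/(5 - 15) ≡ 22/13 mod 23. 13⁻¹ ≡ 16 (mod 23), so λ ≡ 7.
  x = λ² - 15 - 5 = 49 - 20 ≡ 6; y = λ·(15 - 6) - 10 ≡ 7. → (6, 7)
4P: (6, 7) + (5, 9). λ = (9 - 7)/(5 - 6) ≡ 2/22 mod 23. 22⁻¹ ≡ 22 (mod 23), so λ ≡ 21.
  x = λ² - 6 - 5 = 441 - 11 ≡ 16; y = λ·(6 - 16) - 7 ≡ 13. → (16, 13)
5P: (16, 13) + (5, 9). λ = (9 - 13)/(5 - 16) ≡ 19/12 mod 23. 12⁻¹ ≡ 2 (mod 23) since 12·2 = 24 ≡ 1, so λ ≡ 15.
  x = λ² - 16 - 5 = 225 - 21 ≡ 20; y = λ·(16 - 20) - 13 ≡ 19. → (20, 19)
6P: (20, 19) + (5, 9). λ = (9 - 19)/(5 - 20) ≡ 13/8 mod 23. 8⁻¹ ≡ 3 (mod 23), so λ ≡ 16.
  x = λ² - 20 - 5 = 256 - 25 ≡ 1; y = λ·(20 - 1) - 19 ≡ 9. → (1, 9)
7P: (1, 9) + (5, 9). λ = (9 - 9)/(5 - 1) ≡ 0/4 mod 23. 4⁻¹ ≡ 6 (mod 23) since 4·6 = 24 ≡ 1, so λ ≡ 0.
  x = λ² - 1 - 5 = 0 - 6 ≡ 17; y = λ·(1 - 17) - 9 ≡ 14. → (17, 14)
8P: (17, 14) + (5, 9). λ = (9 - 14)/(5 - 17) ≡ 18/11 mod 23. 11⁻¹ ≡ 21 (mod 23), so λ ≡ 10.
  x = λ² - 17 - 5 = 100 - 22 ≡ 9; y = λ·(17 - 9) - 14 ≡ 20. → (9, 20)
9P: (9, 20) + (5, 9). λ = (9 - 20)/(5 - 9) ≡ 12/19 mod 23. 19⁻¹ ≡ 17 (mod 23), so λ ≡ 20.
  x = λ² - 9 - 5 = 400 - 14 ≡ 18; y = λ·(9 - 18) - 20 ≡ 7. → (18, 7)

(18, 7)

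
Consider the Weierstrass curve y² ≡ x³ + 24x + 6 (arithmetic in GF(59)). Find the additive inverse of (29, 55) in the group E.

-(29, 55) = (29, -55 mod 59) = (29, 4).

(29, 4)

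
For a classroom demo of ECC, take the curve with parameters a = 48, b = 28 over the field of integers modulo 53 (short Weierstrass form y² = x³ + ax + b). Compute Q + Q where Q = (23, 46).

(3, 26)

tangent at (23, 46): λ = (3·23² + 48)/(2·46) ≡ 45/39. 39⁻¹ ≡ 34 (mod 53) since 39·34 = 1326 ≡ 1, so λ ≡ 45·34 ≡ 46.
  x = λ² - 23 - 23 = 2116 - 46 ≡ 3; y = λ·(23 - 3) - 46 ≡ 26. → (3, 26)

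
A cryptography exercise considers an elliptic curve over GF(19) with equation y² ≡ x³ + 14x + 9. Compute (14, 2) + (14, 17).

The two points share x = 14 and their y-coordinates satisfy 2 + 17 ≡ 0 (mod 19), so they are inverses. Their sum is the point at infinity.

O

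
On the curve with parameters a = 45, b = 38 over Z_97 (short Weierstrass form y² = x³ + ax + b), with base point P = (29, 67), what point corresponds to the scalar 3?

(4, 31)

Repeated addition: build up to 3P.
2P: tangent at (29, 67): λ = (3·29² + 45)/(2·67) ≡ 46/37. 37⁻¹ ≡ 21 (mod 97), so λ ≡ 46·21 ≡ 93.
  x = λ² - 29 - 29 = 8649 - 58 ≡ 55; y = λ·(29 - 55) - 67 ≡ 37. → (55, 37)
3P: (55, 37) + (29, 67). λ = (67 - 37)/(29 - 55) ≡ 30/71 mod 97. 71⁻¹ ≡ 41 (mod 97), so λ ≡ 66.
  x = λ² - 55 - 29 = 4356 - 84 ≡ 4; y = λ·(55 - 4) - 37 ≡ 31. → (4, 31)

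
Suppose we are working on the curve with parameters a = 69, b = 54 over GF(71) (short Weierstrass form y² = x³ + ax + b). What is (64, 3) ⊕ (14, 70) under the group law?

(64, 3) + (14, 70). λ = (70 - 3)/(14 - 64) ≡ 67/21 mod 71. 21⁻¹ ≡ 44 (mod 71) since 21·44 = 924 ≡ 1, so λ ≡ 37.
  x = λ² - 64 - 14 = 1369 - 78 ≡ 13; y = λ·(64 - 13) - 3 ≡ 38. → (13, 38)

(13, 38)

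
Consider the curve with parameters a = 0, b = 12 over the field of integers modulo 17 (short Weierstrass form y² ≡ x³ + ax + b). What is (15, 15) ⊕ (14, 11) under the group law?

(4, 12)

(15, 15) + (14, 11). λ = (11 - 15)/(14 - 15) ≡ 13/16 mod 17. 16⁻¹ ≡ 16 (mod 17) since 16·16 = 256 ≡ 1, so λ ≡ 4.
  x = λ² - 15 - 14 = 16 - 29 ≡ 4; y = λ·(15 - 4) - 15 ≡ 12. → (4, 12)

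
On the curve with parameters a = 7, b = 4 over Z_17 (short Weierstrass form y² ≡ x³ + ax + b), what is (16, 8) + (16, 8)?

(0, 2)

tangent at (16, 8): λ = (3·16² + 7)/(2·8) ≡ 10/16. 16⁻¹ ≡ 16 (mod 17), so λ ≡ 10·16 ≡ 7.
  x = λ² - 16 - 16 = 49 - 32 ≡ 0; y = λ·(16 - 0) - 8 ≡ 2. → (0, 2)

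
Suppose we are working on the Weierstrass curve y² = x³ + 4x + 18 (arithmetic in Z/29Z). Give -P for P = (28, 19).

(28, 10)

-(28, 19) = (28, -19 mod 29) = (28, 10).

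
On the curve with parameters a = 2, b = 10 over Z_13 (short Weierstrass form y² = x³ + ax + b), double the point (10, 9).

tangent at (10, 9): λ = (3·10² + 2)/(2·9) ≡ 3/5. 5⁻¹ ≡ 8 (mod 13), so λ ≡ 3·8 ≡ 11.
  x = λ² - 10 - 10 = 121 - 20 ≡ 10; y = λ·(10 - 10) - 9 ≡ 4. → (10, 4)

(10, 4)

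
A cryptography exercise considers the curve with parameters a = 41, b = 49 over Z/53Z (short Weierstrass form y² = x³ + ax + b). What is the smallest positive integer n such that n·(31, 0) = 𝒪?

2P: (31, 0) + (31, 0): same x and y₁ ≡ -y₂, so the sum is 𝒪.
2P = 𝒪, so the order is 2.

2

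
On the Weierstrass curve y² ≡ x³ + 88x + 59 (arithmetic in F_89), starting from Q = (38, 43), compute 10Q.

(64, 37)

Repeated addition: build up to 10Q.
2Q: tangent at (38, 43): λ = (3·38² + 88)/(2·43) ≡ 59/86. 86⁻¹ ≡ 59 (mod 89), so λ ≡ 59·59 ≡ 10.
  x = λ² - 38 - 38 = 100 - 76 ≡ 24; y = λ·(38 - 24) - 43 ≡ 8. → (24, 8)
3Q: (24, 8) + (38, 43). λ = (43 - 8)/(38 - 24) ≡ 35/14 mod 89. 14⁻¹ ≡ 70 (mod 89) since 14·70 = 980 ≡ 1, so λ ≡ 47.
  x = λ² - 24 - 38 = 2209 - 62 ≡ 11; y = λ·(24 - 11) - 8 ≡ 69. → (11, 69)
4Q: (11, 69) + (38, 43). λ = (43 - 69)/(38 - 11) ≡ 63/27 mod 89. 27⁻¹ ≡ 33 (mod 89) since 27·33 = 891 ≡ 1, so λ ≡ 32.
  x = λ² - 11 - 38 = 1024 - 49 ≡ 85; y = λ·(11 - 85) - 69 ≡ 55. → (85, 55)
5Q: (85, 55) + (38, 43). λ = (43 - 55)/(38 - 85) ≡ 77/42 mod 89. 42⁻¹ ≡ 53 (mod 89), so λ ≡ 76.
  x = λ² - 85 - 38 = 5776 - 123 ≡ 46; y = λ·(85 - 46) - 55 ≡ 61. → (46, 61)
6Q: (46, 61) + (38, 43). λ = (43 - 61)/(38 - 46) ≡ 71/81 mod 89. 81⁻¹ ≡ 11 (mod 89) since 81·11 = 891 ≡ 1, so λ ≡ 69.
  x = λ² - 46 - 38 = 4761 - 84 ≡ 49; y = λ·(46 - 49) - 61 ≡ 88. → (49, 88)
7Q: (49, 88) + (38, 43). λ = (43 - 88)/(38 - 49) ≡ 44/78 mod 89. 78⁻¹ ≡ 8 (mod 89), so λ ≡ 85.
  x = λ² - 49 - 38 = 7225 - 87 ≡ 18; y = λ·(49 - 18) - 88 ≡ 55. → (18, 55)
8Q: (18, 55) + (38, 43). λ = (43 - 55)/(38 - 18) ≡ 77/20 mod 89. 20⁻¹ ≡ 49 (mod 89) since 20·49 = 980 ≡ 1, so λ ≡ 35.
  x = λ² - 18 - 38 = 1225 - 56 ≡ 12; y = λ·(18 - 12) - 55 ≡ 66. → (12, 66)
9Q: (12, 66) + (38, 43). λ = (43 - 66)/(38 - 12) ≡ 66/26 mod 89. 26⁻¹ ≡ 24 (mod 89), so λ ≡ 71.
  x = λ² - 12 - 38 = 5041 - 50 ≡ 7; y = λ·(12 - 7) - 66 ≡ 22. → (7, 22)
10Q: (7, 22) + (38, 43). λ = (43 - 22)/(38 - 7) ≡ 21/31 mod 89. 31⁻¹ ≡ 23 (mod 89), so λ ≡ 38.
  x = λ² - 7 - 38 = 1444 - 45 ≡ 64; y = λ·(7 - 64) - 22 ≡ 37. → (64, 37)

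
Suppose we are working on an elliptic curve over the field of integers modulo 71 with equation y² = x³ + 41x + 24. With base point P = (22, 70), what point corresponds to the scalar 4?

(35, 39)

Repeated addition: build up to 4P.
2P: tangent at (22, 70): λ = (3·22² + 41)/(2·70) ≡ 2/69. 69⁻¹ ≡ 35 (mod 71), so λ ≡ 2·35 ≡ 70.
  x = λ² - 22 - 22 = 4900 - 44 ≡ 28; y = λ·(22 - 28) - 70 ≡ 7. → (28, 7)
3P: (28, 7) + (22, 70). λ = (70 - 7)/(22 - 28) ≡ 63/65 mod 71. 65⁻¹ ≡ 59 (mod 71) since 65·59 = 3835 ≡ 1, so λ ≡ 25.
  x = λ² - 28 - 22 = 625 - 50 ≡ 7; y = λ·(28 - 7) - 7 ≡ 21. → (7, 21)
4P: (7, 21) + (22, 70). λ = (70 - 21)/(22 - 7) ≡ 49/15 mod 71. 15⁻¹ ≡ 19 (mod 71), so λ ≡ 8.
  x = λ² - 7 - 22 = 64 - 29 ≡ 35; y = λ·(7 - 35) - 21 ≡ 39. → (35, 39)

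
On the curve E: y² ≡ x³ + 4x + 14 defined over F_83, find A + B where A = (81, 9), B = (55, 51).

(81, 9) + (55, 51). λ = (51 - 9)/(55 - 81) ≡ 42/57 mod 83. 57⁻¹ ≡ 67 (mod 83) since 57·67 = 3819 ≡ 1, so λ ≡ 75.
  x = λ² - 81 - 55 = 5625 - 136 ≡ 11; y = λ·(81 - 11) - 9 ≡ 12. → (11, 12)

(11, 12)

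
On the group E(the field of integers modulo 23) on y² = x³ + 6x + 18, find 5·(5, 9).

Write P = (5, 9).
Repeated addition: build up to 5P.
2P: tangent at (5, 9): λ = (3·5² + 6)/(2·9) ≡ 12/18. 18⁻¹ ≡ 9 (mod 23), so λ ≡ 12·9 ≡ 16.
  x = λ² - 5 - 5 = 256 - 10 ≡ 16; y = λ·(5 - 16) - 9 ≡ 22. → (16, 22)
3P: (16, 22) + (5, 9). λ = (9 - 22)/(5 - 16) ≡ 10/12 mod 23. 12⁻¹ ≡ 2 (mod 23) since 12·2 = 24 ≡ 1, so λ ≡ 20.
  x = λ² - 16 - 5 = 400 - 21 ≡ 11; y = λ·(16 - 11) - 22 ≡ 9. → (11, 9)
4P: (11, 9) + (5, 9). λ = (9 - 9)/(5 - 11) ≡ 0/17 mod 23. 17⁻¹ ≡ 19 (mod 23) since 17·19 = 323 ≡ 1, so λ ≡ 0.
  x = λ² - 11 - 5 = 0 - 16 ≡ 7; y = λ·(11 - 7) - 9 ≡ 14. → (7, 14)
5P: (7, 14) + (5, 9). λ = (9 - 14)/(5 - 7) ≡ 18/21 mod 23. 21⁻¹ ≡ 11 (mod 23) since 21·11 = 231 ≡ 1, so λ ≡ 14.
  x = λ² - 7 - 5 = 196 - 12 ≡ 0; y = λ·(7 - 0) - 14 ≡ 15. → (0, 15)

(0, 15)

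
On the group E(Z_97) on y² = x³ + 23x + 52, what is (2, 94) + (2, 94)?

tangent at (2, 94): λ = (3·2² + 23)/(2·94) ≡ 35/91. 91⁻¹ ≡ 16 (mod 97) since 91·16 = 1456 ≡ 1, so λ ≡ 35·16 ≡ 75.
  x = λ² - 2 - 2 = 5625 - 4 ≡ 92; y = λ·(2 - 92) - 94 ≡ 43. → (92, 43)

(92, 43)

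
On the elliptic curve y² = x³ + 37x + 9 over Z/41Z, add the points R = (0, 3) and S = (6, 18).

(0, 3) + (6, 18). λ = (18 - 3)/(6 - 0) ≡ 15/6 mod 41. 6⁻¹ ≡ 7 (mod 41) since 6·7 = 42 ≡ 1, so λ ≡ 23.
  x = λ² - 0 - 6 = 529 - 6 ≡ 31; y = λ·(0 - 31) - 3 ≡ 22. → (31, 22)

(31, 22)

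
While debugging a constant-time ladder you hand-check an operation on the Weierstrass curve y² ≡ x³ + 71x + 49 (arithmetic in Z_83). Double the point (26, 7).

(17, 44)

tangent at (26, 7): λ = (3·26² + 71)/(2·7) ≡ 24/14. 14⁻¹ ≡ 6 (mod 83), so λ ≡ 24·6 ≡ 61.
  x = λ² - 26 - 26 = 3721 - 52 ≡ 17; y = λ·(26 - 17) - 7 ≡ 44. → (17, 44)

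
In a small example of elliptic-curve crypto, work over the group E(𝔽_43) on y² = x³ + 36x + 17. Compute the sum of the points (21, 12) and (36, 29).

(2, 21)

(21, 12) + (36, 29). λ = (29 - 12)/(36 - 21) ≡ 17/15 mod 43. 15⁻¹ ≡ 23 (mod 43), so λ ≡ 4.
  x = λ² - 21 - 36 = 16 - 57 ≡ 2; y = λ·(21 - 2) - 12 ≡ 21. → (2, 21)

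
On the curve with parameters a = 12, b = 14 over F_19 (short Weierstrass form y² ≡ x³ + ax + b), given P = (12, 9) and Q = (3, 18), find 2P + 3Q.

(5, 16)

First 2P:
Repeated addition: build up to 2P.
2P: tangent at (12, 9): λ = (3·12² + 12)/(2·9) ≡ 7/18. 18⁻¹ ≡ 18 (mod 19), so λ ≡ 7·18 ≡ 12.
  x = λ² - 12 - 12 = 144 - 24 ≡ 6; y = λ·(12 - 6) - 9 ≡ 6. → (6, 6)
2P = (6, 6).
Next 3Q:
Repeated addition: build up to 3Q.
2Q: tangent at (3, 18): λ = (3·3² + 12)/(2·18) ≡ 1/17. 17⁻¹ ≡ 9 (mod 19), so λ ≡ 1·9 ≡ 9.
  x = λ² - 3 - 3 = 81 - 6 ≡ 18; y = λ·(3 - 18) - 18 ≡ 18. → (18, 18)
3Q: (18, 18) + (3, 18). λ = (18 - 18)/(3 - 18) ≡ 0/4 mod 19. 4⁻¹ ≡ 5 (mod 19) since 4·5 = 20 ≡ 1, so λ ≡ 0.
  x = λ² - 18 - 3 = 0 - 21 ≡ 17; y = λ·(18 - 17) - 18 ≡ 1. → (17, 1)
3Q = (17, 1).
Finally 2P + 3Q:
(6, 6) + (17, 1). λ = (1 - 6)/(17 - 6) ≡ 14/11 mod 19. 11⁻¹ ≡ 7 (mod 19), so λ ≡ 3.
  x = λ² - 6 - 17 = 9 - 23 ≡ 5; y = λ·(6 - 5) - 6 ≡ 16. → (5, 16)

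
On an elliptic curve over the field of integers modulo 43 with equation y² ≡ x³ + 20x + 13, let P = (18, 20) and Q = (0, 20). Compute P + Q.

(18, 20) + (0, 20). λ = (20 - 20)/(0 - 18) ≡ 0/25 mod 43. 25⁻¹ ≡ 31 (mod 43), so λ ≡ 0.
  x = λ² - 18 - 0 = 0 - 18 ≡ 25; y = λ·(18 - 25) - 20 ≡ 23. → (25, 23)

(25, 23)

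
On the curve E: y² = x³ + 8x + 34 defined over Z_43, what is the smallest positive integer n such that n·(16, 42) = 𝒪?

2P: tangent at (16, 42): λ = (3·16² + 8)/(2·42) ≡ 2/41. 41⁻¹ ≡ 21 (mod 43), so λ ≡ 2·21 ≡ 42.
  x = λ² - 16 - 16 = 1764 - 32 ≡ 12; y = λ·(16 - 12) - 42 ≡ 40. → (12, 40)
3P: (12, 40) + (16, 42). λ = (42 - 40)/(16 - 12) ≡ 2/4 mod 43. 4⁻¹ ≡ 11 (mod 43), so λ ≡ 22.
  x = λ² - 12 - 16 = 484 - 28 ≡ 26; y = λ·(12 - 26) - 40 ≡ 39. → (26, 39)
4P: (26, 39) + (16, 42). λ = (42 - 39)/(16 - 26) ≡ 3/33 mod 43. 33⁻¹ ≡ 30 (mod 43) since 33·30 = 990 ≡ 1, so λ ≡ 4.
  x = λ² - 26 - 16 = 16 - 42 ≡ 17; y = λ·(26 - 17) - 39 ≡ 40. → (17, 40)
5P: (17, 40) + (16, 42). λ = (42 - 40)/(16 - 17) ≡ 2/42 mod 43. 42⁻¹ ≡ 42 (mod 43) since 42·42 = 1764 ≡ 1, so λ ≡ 41.
  x = λ² - 17 - 16 = 1681 - 33 ≡ 14; y = λ·(17 - 14) - 40 ≡ 40. → (14, 40)
6P: (14, 40) + (16, 42). λ = (42 - 40)/(16 - 14) ≡ 2/2 mod 43. 2⁻¹ ≡ 22 (mod 43), so λ ≡ 1.
  x = λ² - 14 - 16 = 1 - 30 ≡ 14; y = λ·(14 - 14) - 40 ≡ 3. → (14, 3)
7P: (14, 3) + (16, 42). λ = (42 - 3)/(16 - 14) ≡ 39/2 mod 43. 2⁻¹ ≡ 22 (mod 43), so λ ≡ 41.
  x = λ² - 14 - 16 = 1681 - 30 ≡ 17; y = λ·(14 - 17) - 3 ≡ 3. → (17, 3)
8P: (17, 3) + (16, 42). λ = (42 - 3)/(16 - 17) ≡ 39/42 mod 43. 42⁻¹ ≡ 42 (mod 43), so λ ≡ 4.
  x = λ² - 17 - 16 = 16 - 33 ≡ 26; y = λ·(17 - 26) - 3 ≡ 4. → (26, 4)
9P: (26, 4) + (16, 42). λ = (42 - 4)/(16 - 26) ≡ 38/33 mod 43. 33⁻¹ ≡ 30 (mod 43) since 33·30 = 990 ≡ 1, so λ ≡ 22.
  x = λ² - 26 - 16 = 484 - 42 ≡ 12; y = λ·(26 - 12) - 4 ≡ 3. → (12, 3)
10P: (12, 3) + (16, 42). λ = (42 - 3)/(16 - 12) ≡ 39/4 mod 43. 4⁻¹ ≡ 11 (mod 43), so λ ≡ 42.
  x = λ² - 12 - 16 = 1764 - 28 ≡ 16; y = λ·(12 - 16) - 3 ≡ 1. → (16, 1)
11P: (16, 1) + (16, 42): same x and y₁ ≡ -y₂, so the sum is 𝒪.
11P = 𝒪, so the order is 11.

11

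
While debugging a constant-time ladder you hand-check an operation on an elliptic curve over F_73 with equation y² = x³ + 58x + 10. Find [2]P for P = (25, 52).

tangent at (25, 52): λ = (3·25² + 58)/(2·52) ≡ 35/31. 31⁻¹ ≡ 33 (mod 73) since 31·33 = 1023 ≡ 1, so λ ≡ 35·33 ≡ 60.
  x = λ² - 25 - 25 = 3600 - 50 ≡ 46; y = λ·(25 - 46) - 52 ≡ 2. → (46, 2)

(46, 2)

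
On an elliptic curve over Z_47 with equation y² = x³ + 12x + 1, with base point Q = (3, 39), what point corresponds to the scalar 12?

(29, 43)

Repeated addition: build up to 12Q.
2Q: tangent at (3, 39): λ = (3·3² + 12)/(2·39) ≡ 39/31. 31⁻¹ ≡ 44 (mod 47), so λ ≡ 39·44 ≡ 24.
  x = λ² - 3 - 3 = 576 - 6 ≡ 6; y = λ·(3 - 6) - 39 ≡ 30. → (6, 30)
3Q: (6, 30) + (3, 39). λ = (39 - 30)/(3 - 6) ≡ 9/44 mod 47. 44⁻¹ ≡ 31 (mod 47), so λ ≡ 44.
  x = λ² - 6 - 3 = 1936 - 9 ≡ 0; y = λ·(6 - 0) - 30 ≡ 46. → (0, 46)
4Q: (0, 46) + (3, 39). λ = (39 - 46)/(3 - 0) ≡ 40/3 mod 47. 3⁻¹ ≡ 16 (mod 47), so λ ≡ 29.
  x = λ² - 0 - 3 = 841 - 3 ≡ 39; y = λ·(0 - 39) - 46 ≡ 45. → (39, 45)
5Q: (39, 45) + (3, 39). λ = (39 - 45)/(3 - 39) ≡ 41/11 mod 47. 11⁻¹ ≡ 30 (mod 47), so λ ≡ 8.
  x = λ² - 39 - 3 = 64 - 42 ≡ 22; y = λ·(39 - 22) - 45 ≡ 44. → (22, 44)
6Q: (22, 44) + (3, 39). λ = (39 - 44)/(3 - 22) ≡ 42/28 mod 47. 28⁻¹ ≡ 42 (mod 47) since 28·42 = 1176 ≡ 1, so λ ≡ 25.
  x = λ² - 22 - 3 = 625 - 25 ≡ 36; y = λ·(22 - 36) - 44 ≡ 29. → (36, 29)
7Q: (36, 29) + (3, 39). λ = (39 - 29)/(3 - 36) ≡ 10/14 mod 47. 14⁻¹ ≡ 37 (mod 47) since 14·37 = 518 ≡ 1, so λ ≡ 41.
  x = λ² - 36 - 3 = 1681 - 39 ≡ 44; y = λ·(36 - 44) - 29 ≡ 19. → (44, 19)
8Q: (44, 19) + (3, 39). λ = (39 - 19)/(3 - 44) ≡ 20/6 mod 47. 6⁻¹ ≡ 8 (mod 47), so λ ≡ 19.
  x = λ² - 44 - 3 = 361 - 47 ≡ 32; y = λ·(44 - 32) - 19 ≡ 21. → (32, 21)
9Q: (32, 21) + (3, 39). λ = (39 - 21)/(3 - 32) ≡ 18/18 mod 47. 18⁻¹ ≡ 34 (mod 47) since 18·34 = 612 ≡ 1, so λ ≡ 1.
  x = λ² - 32 - 3 = 1 - 35 ≡ 13; y = λ·(32 - 13) - 21 ≡ 45. → (13, 45)
10Q: (13, 45) + (3, 39). λ = (39 - 45)/(3 - 13) ≡ 41/37 mod 47. 37⁻¹ ≡ 14 (mod 47), so λ ≡ 10.
  x = λ² - 13 - 3 = 100 - 16 ≡ 37; y = λ·(13 - 37) - 45 ≡ 44. → (37, 44)
11Q: (37, 44) + (3, 39). λ = (39 - 44)/(3 - 37) ≡ 42/13 mod 47. 13⁻¹ ≡ 29 (mod 47), so λ ≡ 43.
  x = λ² - 37 - 3 = 1849 - 40 ≡ 23; y = λ·(37 - 23) - 44 ≡ 41. → (23, 41)
12Q: (23, 41) + (3, 39). λ = (39 - 41)/(3 - 23) ≡ 45/27 mod 47. 27⁻¹ ≡ 7 (mod 47) since 27·7 = 189 ≡ 1, so λ ≡ 33.
  x = λ² - 23 - 3 = 1089 - 26 ≡ 29; y = λ·(23 - 29) - 41 ≡ 43. → (29, 43)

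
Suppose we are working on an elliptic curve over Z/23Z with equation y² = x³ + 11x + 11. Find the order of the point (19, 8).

2P: tangent at (19, 8): λ = (3·19² + 11)/(2·8) ≡ 13/16. 16⁻¹ ≡ 13 (mod 23), so λ ≡ 13·13 ≡ 8.
  x = λ² - 19 - 19 = 64 - 38 ≡ 3; y = λ·(19 - 3) - 8 ≡ 5. → (3, 5)
3P: (3, 5) + (19, 8). λ = (8 - 5)/(19 - 3) ≡ 3/16 mod 23. 16⁻¹ ≡ 13 (mod 23) since 16·13 = 208 ≡ 1, so λ ≡ 16.
  x = λ² - 3 - 19 = 256 - 22 ≡ 4; y = λ·(3 - 4) - 5 ≡ 2. → (4, 2)
4P: (4, 2) + (19, 8). λ = (8 - 2)/(19 - 4) ≡ 6/15 mod 23. 15⁻¹ ≡ 20 (mod 23), so λ ≡ 5.
  x = λ² - 4 - 19 = 25 - 23 ≡ 2; y = λ·(4 - 2) - 2 ≡ 8. → (2, 8)
5P: (2, 8) + (19, 8). λ = (8 - 8)/(19 - 2) ≡ 0/17 mod 23. 17⁻¹ ≡ 19 (mod 23), so λ ≡ 0.
  x = λ² - 2 - 19 = 0 - 21 ≡ 2; y = λ·(2 - 2) - 8 ≡ 15. → (2, 15)
6P: (2, 15) + (19, 8). λ = (8 - 15)/(19 - 2) ≡ 16/17 mod 23. 17⁻¹ ≡ 19 (mod 23), so λ ≡ 5.
  x = λ² - 2 - 19 = 25 - 21 ≡ 4; y = λ·(2 - 4) - 15 ≡ 21. → (4, 21)
7P: (4, 21) + (19, 8). λ = (8 - 21)/(19 - 4) ≡ 10/15 mod 23. 15⁻¹ ≡ 20 (mod 23) since 15·20 = 300 ≡ 1, so λ ≡ 16.
  x = λ² - 4 - 19 = 256 - 23 ≡ 3; y = λ·(4 - 3) - 21 ≡ 18. → (3, 18)
8P: (3, 18) + (19, 8). λ = (8 - 18)/(19 - 3) ≡ 13/16 mod 23. 16⁻¹ ≡ 13 (mod 23) since 16·13 = 208 ≡ 1, so λ ≡ 8.
  x = λ² - 3 - 19 = 64 - 22 ≡ 19; y = λ·(3 - 19) - 18 ≡ 15. → (19, 15)
9P: (19, 15) + (19, 8): same x and y₁ ≡ -y₂, so the sum is O.
9P = O, so the order is 9.

9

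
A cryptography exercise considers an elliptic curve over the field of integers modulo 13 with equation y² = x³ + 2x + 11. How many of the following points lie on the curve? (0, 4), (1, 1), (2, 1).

(0, 4): 4² ≡ 3, rhs ≡ 11 → off.
(1, 1): 1² ≡ 1, rhs ≡ 1 → on.
(2, 1): 1² ≡ 1, rhs ≡ 10 → off.

1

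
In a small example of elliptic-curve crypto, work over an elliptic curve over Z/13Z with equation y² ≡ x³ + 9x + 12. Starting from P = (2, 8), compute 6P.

Repeated addition: build up to 6P.
2P: tangent at (2, 8): λ = (3·2² + 9)/(2·8) ≡ 8/3. 3⁻¹ ≡ 9 (mod 13), so λ ≡ 8·9 ≡ 7.
  x = λ² - 2 - 2 = 49 - 4 ≡ 6; y = λ·(2 - 6) - 8 ≡ 3. → (6, 3)
3P: (6, 3) + (2, 8). λ = (8 - 3)/(2 - 6) ≡ 5/9 mod 13. 9⁻¹ ≡ 3 (mod 13), so λ ≡ 2.
  x = λ² - 6 - 2 = 4 - 8 ≡ 9; y = λ·(6 - 9) - 3 ≡ 4. → (9, 4)
4P: (9, 4) + (2, 8). λ = (8 - 4)/(2 - 9) ≡ 4/6 mod 13. 6⁻¹ ≡ 11 (mod 13) since 6·11 = 66 ≡ 1, so λ ≡ 5.
  x = λ² - 9 - 2 = 25 - 11 ≡ 1; y = λ·(9 - 1) - 4 ≡ 10. → (1, 10)
5P: (1, 10) + (2, 8). λ = (8 - 10)/(2 - 1) ≡ 11/1 mod 13. 1⁻¹ ≡ 1 (mod 13), so λ ≡ 11.
  x = λ² - 1 - 2 = 121 - 3 ≡ 1; y = λ·(1 - 1) - 10 ≡ 3. → (1, 3)
6P: (1, 3) + (2, 8). λ = (8 - 3)/(2 - 1) ≡ 5/1 mod 13. 1⁻¹ ≡ 1 (mod 13), so λ ≡ 5.
  x = λ² - 1 - 2 = 25 - 3 ≡ 9; y = λ·(1 - 9) - 3 ≡ 9. → (9, 9)

(9, 9)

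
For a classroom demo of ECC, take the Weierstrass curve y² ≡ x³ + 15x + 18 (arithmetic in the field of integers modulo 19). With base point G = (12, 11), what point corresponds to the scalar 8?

(4, 16)

Repeated addition: build up to 8G.
2G: tangent at (12, 11): λ = (3·12² + 15)/(2·11) ≡ 10/3. 3⁻¹ ≡ 13 (mod 19) since 3·13 = 39 ≡ 1, so λ ≡ 10·13 ≡ 16.
  x = λ² - 12 - 12 = 256 - 24 ≡ 4; y = λ·(12 - 4) - 11 ≡ 3. → (4, 3)
3G: (4, 3) + (12, 11). λ = (11 - 3)/(12 - 4) ≡ 8/8 mod 19. 8⁻¹ ≡ 12 (mod 19) since 8·12 = 96 ≡ 1, so λ ≡ 1.
  x = λ² - 4 - 12 = 1 - 16 ≡ 4; y = λ·(4 - 4) - 3 ≡ 16. → (4, 16)
4G: (4, 16) + (12, 11). λ = (11 - 16)/(12 - 4) ≡ 14/8 mod 19. 8⁻¹ ≡ 12 (mod 19) since 8·12 = 96 ≡ 1, so λ ≡ 16.
  x = λ² - 4 - 12 = 256 - 16 ≡ 12; y = λ·(4 - 12) - 16 ≡ 8. → (12, 8)
5G: (12, 8) + (12, 11): same x and y₁ ≡ -y₂, so the sum is ∞.
6G: ∞ + (12, 11) = (12, 11) (identity).
7G: tangent at (12, 11): λ = (3·12² + 15)/(2·11) ≡ 10/3. 3⁻¹ ≡ 13 (mod 19), so λ ≡ 10·13 ≡ 16.
  x = λ² - 12 - 12 = 256 - 24 ≡ 4; y = λ·(12 - 4) - 11 ≡ 3. → (4, 3)
8G: (4, 3) + (12, 11). λ = (11 - 3)/(12 - 4) ≡ 8/8 mod 19. 8⁻¹ ≡ 12 (mod 19), so λ ≡ 1.
  x = λ² - 4 - 12 = 1 - 16 ≡ 4; y = λ·(4 - 4) - 3 ≡ 16. → (4, 16)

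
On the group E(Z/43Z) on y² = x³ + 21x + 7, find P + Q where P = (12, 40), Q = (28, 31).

(27, 41)

(12, 40) + (28, 31). λ = (31 - 40)/(28 - 12) ≡ 34/16 mod 43. 16⁻¹ ≡ 35 (mod 43) since 16·35 = 560 ≡ 1, so λ ≡ 29.
  x = λ² - 12 - 28 = 841 - 40 ≡ 27; y = λ·(12 - 27) - 40 ≡ 41. → (27, 41)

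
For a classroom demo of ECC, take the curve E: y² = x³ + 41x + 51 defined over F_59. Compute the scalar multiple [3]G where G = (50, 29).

(10, 24)

Repeated addition: build up to 3G.
2G: tangent at (50, 29): λ = (3·50² + 41)/(2·29) ≡ 48/58. 58⁻¹ ≡ 58 (mod 59), so λ ≡ 48·58 ≡ 11.
  x = λ² - 50 - 50 = 121 - 100 ≡ 21; y = λ·(50 - 21) - 29 ≡ 54. → (21, 54)
3G: (21, 54) + (50, 29). λ = (29 - 54)/(50 - 21) ≡ 34/29 mod 59. 29⁻¹ ≡ 57 (mod 59) since 29·57 = 1653 ≡ 1, so λ ≡ 50.
  x = λ² - 21 - 50 = 2500 - 71 ≡ 10; y = λ·(21 - 10) - 54 ≡ 24. → (10, 24)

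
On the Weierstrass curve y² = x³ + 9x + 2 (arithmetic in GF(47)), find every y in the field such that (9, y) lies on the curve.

none

x³ + 9x + 2 = 812 ≡ 13 (mod 47).
13 is a non-residue mod 47; no y exists.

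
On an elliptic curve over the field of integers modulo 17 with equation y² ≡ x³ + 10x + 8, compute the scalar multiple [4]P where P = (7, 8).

Double-and-add on 4 = (100)₂. Start with P = (7, 8) for the leading 1-bit.
double: tangent at (7, 8): λ = (3·7² + 10)/(2·8) ≡ 4/16. 16⁻¹ ≡ 16 (mod 17), so λ ≡ 4·16 ≡ 13.
  x = λ² - 7 - 7 = 169 - 14 ≡ 2; y = λ·(7 - 2) - 8 ≡ 6. → (2, 6)
double: tangent at (2, 6): λ = (3·2² + 10)/(2·6) ≡ 5/12. 12⁻¹ ≡ 10 (mod 17), so λ ≡ 5·10 ≡ 16.
  x = λ² - 2 - 2 = 256 - 4 ≡ 14; y = λ·(2 - 14) - 6 ≡ 6. → (14, 6)

(14, 6)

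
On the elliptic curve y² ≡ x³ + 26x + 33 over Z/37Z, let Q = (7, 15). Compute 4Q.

(29, 33)

Repeated addition: build up to 4Q.
2Q: tangent at (7, 15): λ = (3·7² + 26)/(2·15) ≡ 25/30. 30⁻¹ ≡ 21 (mod 37) since 30·21 = 630 ≡ 1, so λ ≡ 25·21 ≡ 7.
  x = λ² - 7 - 7 = 49 - 14 ≡ 35; y = λ·(7 - 35) - 15 ≡ 11. → (35, 11)
3Q: (35, 11) + (7, 15). λ = (15 - 11)/(7 - 35) ≡ 4/9 mod 37. 9⁻¹ ≡ 33 (mod 37), so λ ≡ 21.
  x = λ² - 35 - 7 = 441 - 42 ≡ 29; y = λ·(35 - 29) - 11 ≡ 4. → (29, 4)
4Q: (29, 4) + (7, 15). λ = (15 - 4)/(7 - 29) ≡ 11/15 mod 37. 15⁻¹ ≡ 5 (mod 37) since 15·5 = 75 ≡ 1, so λ ≡ 18.
  x = λ² - 29 - 7 = 324 - 36 ≡ 29; y = λ·(29 - 29) - 4 ≡ 33. → (29, 33)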